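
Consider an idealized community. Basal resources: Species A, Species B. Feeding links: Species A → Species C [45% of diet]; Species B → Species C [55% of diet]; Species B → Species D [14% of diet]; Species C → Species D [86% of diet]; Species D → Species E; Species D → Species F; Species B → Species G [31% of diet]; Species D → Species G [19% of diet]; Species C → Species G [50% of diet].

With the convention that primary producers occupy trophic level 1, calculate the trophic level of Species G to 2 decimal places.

2.85

Species C: 1 + (0.45×1 + 0.55×1) = 2
Species D: 1 + (0.14×1 + 0.86×2) = 2.86
Species E: 1 + 2.86 = 3.86
Species F: 1 + 2.86 = 3.86
Species G: 1 + (0.31×1 + 0.19×2.86 + 0.5×2) = 2.8534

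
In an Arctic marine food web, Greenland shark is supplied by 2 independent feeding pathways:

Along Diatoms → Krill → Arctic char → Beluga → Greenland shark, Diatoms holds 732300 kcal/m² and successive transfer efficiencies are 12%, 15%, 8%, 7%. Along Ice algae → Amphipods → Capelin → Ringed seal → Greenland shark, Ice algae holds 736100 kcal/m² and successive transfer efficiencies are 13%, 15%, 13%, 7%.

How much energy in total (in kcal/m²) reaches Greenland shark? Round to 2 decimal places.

204.44 kcal/m²

Via Diatoms: 732300 × 0.12 × 0.15 × 0.08 × 0.07 = 73.81584 kcal/m²
Via Ice algae: 736100 × 0.13 × 0.15 × 0.13 × 0.07 = 130.620945 kcal/m²
Total at Greenland shark: 73.81584 + 130.620945 = 204.436785 kcal/m²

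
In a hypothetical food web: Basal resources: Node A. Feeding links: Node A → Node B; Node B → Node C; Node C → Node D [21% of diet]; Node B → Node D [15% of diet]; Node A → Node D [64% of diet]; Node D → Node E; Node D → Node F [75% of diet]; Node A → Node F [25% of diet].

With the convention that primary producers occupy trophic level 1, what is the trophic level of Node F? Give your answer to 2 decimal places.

3.18

Node B: 1 + 1 = 2
Node C: 1 + 2 = 3
Node D: 1 + (0.21×3 + 0.15×2 + 0.64×1) = 2.57
Node E: 1 + 2.57 = 3.57
Node F: 1 + (0.75×2.57 + 0.25×1) = 3.1775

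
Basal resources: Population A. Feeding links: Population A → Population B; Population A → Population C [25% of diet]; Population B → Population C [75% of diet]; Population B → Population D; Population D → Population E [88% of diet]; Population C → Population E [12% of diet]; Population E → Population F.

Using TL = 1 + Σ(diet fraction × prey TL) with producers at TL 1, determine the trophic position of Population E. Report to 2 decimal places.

Population B: 1 + 1 = 2
Population C: 1 + (0.25×1 + 0.75×2) = 2.75
Population D: 1 + 2 = 3
Population E: 1 + (0.88×3 + 0.12×2.75) = 3.97
Population F: 1 + 3.97 = 4.97

3.97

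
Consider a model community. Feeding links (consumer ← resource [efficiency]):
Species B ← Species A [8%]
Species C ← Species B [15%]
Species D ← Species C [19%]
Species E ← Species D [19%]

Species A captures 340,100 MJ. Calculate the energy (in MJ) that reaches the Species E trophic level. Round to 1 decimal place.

147.3 MJ

Species B: 340100 × 0.08 = 27208 MJ
Species C: 27208 × 0.15 = 4081.2 MJ
Species D: 4081.2 × 0.19 = 775.428 MJ
Species E: 775.428 × 0.19 = 147.33132 MJ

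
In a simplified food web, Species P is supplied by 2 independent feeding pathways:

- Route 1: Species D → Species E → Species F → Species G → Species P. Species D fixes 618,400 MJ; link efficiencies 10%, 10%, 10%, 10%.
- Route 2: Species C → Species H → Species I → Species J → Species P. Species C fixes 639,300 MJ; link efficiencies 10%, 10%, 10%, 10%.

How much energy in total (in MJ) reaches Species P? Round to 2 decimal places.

Route 1: 618400 × 0.1 × 0.1 × 0.1 × 0.1 = 61.84 MJ
Route 2: 639300 × 0.1 × 0.1 × 0.1 × 0.1 = 63.93 MJ
Total at Species P: 61.84 + 63.93 = 125.77 MJ

125.77 MJ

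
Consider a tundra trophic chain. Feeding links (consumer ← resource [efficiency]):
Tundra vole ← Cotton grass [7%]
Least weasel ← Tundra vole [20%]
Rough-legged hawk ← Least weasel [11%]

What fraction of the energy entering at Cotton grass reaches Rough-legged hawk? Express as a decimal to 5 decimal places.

0.00154

Product of link efficiencies: 0.07 × 0.2 × 0.11 = 0.00154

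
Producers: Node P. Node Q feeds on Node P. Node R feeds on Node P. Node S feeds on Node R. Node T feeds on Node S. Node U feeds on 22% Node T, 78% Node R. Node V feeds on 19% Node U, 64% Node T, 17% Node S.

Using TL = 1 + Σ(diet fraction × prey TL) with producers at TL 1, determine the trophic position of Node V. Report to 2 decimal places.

4.72

Node Q: 1 + 1 = 2
Node R: 1 + 1 = 2
Node S: 1 + 2 = 3
Node T: 1 + 3 = 4
Node U: 1 + (0.22×4 + 0.78×2) = 3.44
Node V: 1 + (0.19×3.44 + 0.64×4 + 0.17×3) = 4.7236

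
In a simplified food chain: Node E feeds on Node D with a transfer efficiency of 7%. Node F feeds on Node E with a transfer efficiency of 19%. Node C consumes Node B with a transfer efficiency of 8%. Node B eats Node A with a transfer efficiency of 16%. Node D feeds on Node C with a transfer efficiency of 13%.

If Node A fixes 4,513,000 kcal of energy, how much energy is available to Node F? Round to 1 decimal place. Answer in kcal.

Node B: 4513000 × 0.16 = 722080 kcal
Node C: 722080 × 0.08 = 57766.4 kcal
Node D: 57766.4 × 0.13 = 7509.632 kcal
Node E: 7509.632 × 0.07 = 525.67424 kcal
Node F: 525.67424 × 0.19 = 99.8781056 kcal

99.9 kcal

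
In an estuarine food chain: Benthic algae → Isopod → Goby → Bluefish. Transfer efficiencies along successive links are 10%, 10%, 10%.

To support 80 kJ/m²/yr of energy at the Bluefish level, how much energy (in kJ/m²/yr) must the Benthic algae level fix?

80000 kJ/m²/yr

Cumulative transfer efficiency: 0.1 × 0.1 × 0.1 = 0.001
Benthic algae energy = 80 / 0.001 = 80000 kJ/m²/yr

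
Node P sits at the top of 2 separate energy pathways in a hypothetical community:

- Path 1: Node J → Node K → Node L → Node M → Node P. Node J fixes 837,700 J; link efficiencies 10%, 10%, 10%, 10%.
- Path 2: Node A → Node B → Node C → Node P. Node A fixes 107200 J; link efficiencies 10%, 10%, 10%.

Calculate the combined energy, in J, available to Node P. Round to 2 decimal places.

190.97 J

Path 1: 837700 × 0.1 × 0.1 × 0.1 × 0.1 = 83.77 J
Path 2: 107200 × 0.1 × 0.1 × 0.1 = 107.2 J
Total at Node P: 83.77 + 107.2 = 190.97 J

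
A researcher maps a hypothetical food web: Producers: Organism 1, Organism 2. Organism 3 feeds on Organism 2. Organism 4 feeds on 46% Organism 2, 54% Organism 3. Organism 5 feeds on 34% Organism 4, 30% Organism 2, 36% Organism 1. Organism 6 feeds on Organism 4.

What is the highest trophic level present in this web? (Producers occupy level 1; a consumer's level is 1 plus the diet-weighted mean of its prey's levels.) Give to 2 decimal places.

3.54

Organism 3: 1 + 1 = 2
Organism 4: 1 + (0.46×1 + 0.54×2) = 2.54
Organism 5: 1 + (0.34×2.54 + 0.3×1 + 0.36×1) = 2.5236
Organism 6: 1 + 2.54 = 3.54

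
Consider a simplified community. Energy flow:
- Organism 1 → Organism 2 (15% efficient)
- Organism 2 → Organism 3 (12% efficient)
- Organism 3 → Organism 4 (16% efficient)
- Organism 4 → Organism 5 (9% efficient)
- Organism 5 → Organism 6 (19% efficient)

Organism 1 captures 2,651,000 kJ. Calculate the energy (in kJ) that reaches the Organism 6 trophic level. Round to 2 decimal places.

130.56 kJ

Organism 2: 2651000 × 0.15 = 397650 kJ
Organism 3: 397650 × 0.12 = 47718 kJ
Organism 4: 47718 × 0.16 = 7634.88 kJ
Organism 5: 7634.88 × 0.09 = 687.1392 kJ
Organism 6: 687.1392 × 0.19 = 130.556448 kJ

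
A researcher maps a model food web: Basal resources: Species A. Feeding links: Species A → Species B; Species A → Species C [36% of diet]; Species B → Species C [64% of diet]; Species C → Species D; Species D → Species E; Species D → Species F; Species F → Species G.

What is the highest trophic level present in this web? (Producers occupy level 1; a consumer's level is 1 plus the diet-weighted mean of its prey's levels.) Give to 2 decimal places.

5.64

Species B: 1 + 1 = 2
Species C: 1 + (0.36×1 + 0.64×2) = 2.64
Species D: 1 + 2.64 = 3.64
Species E: 1 + 3.64 = 4.64
Species F: 1 + 3.64 = 4.64
Species G: 1 + 4.64 = 5.64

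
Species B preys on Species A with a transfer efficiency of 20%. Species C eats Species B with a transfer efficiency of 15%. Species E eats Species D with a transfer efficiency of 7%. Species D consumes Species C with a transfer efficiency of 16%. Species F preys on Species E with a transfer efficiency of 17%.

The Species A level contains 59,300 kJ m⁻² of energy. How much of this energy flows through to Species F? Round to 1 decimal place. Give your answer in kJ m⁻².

Species B: 59300 × 0.2 = 11860 kJ m⁻²
Species C: 11860 × 0.15 = 1779 kJ m⁻²
Species D: 1779 × 0.16 = 284.64 kJ m⁻²
Species E: 284.64 × 0.07 = 19.9248 kJ m⁻²
Species F: 19.9248 × 0.17 = 3.387216 kJ m⁻²

3.4 kJ m⁻²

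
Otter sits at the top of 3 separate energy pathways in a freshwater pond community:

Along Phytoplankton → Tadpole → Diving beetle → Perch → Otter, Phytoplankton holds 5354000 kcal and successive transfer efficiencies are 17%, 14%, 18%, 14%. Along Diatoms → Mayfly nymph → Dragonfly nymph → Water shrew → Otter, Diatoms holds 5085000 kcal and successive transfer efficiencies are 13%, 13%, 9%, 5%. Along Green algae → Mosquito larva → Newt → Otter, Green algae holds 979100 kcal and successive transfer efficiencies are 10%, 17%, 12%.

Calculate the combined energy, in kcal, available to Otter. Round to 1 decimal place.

5595.2 kcal

Via Phytoplankton: 5354000 × 0.17 × 0.14 × 0.18 × 0.14 = 3211.11504 kcal
Via Diatoms: 5085000 × 0.13 × 0.13 × 0.09 × 0.05 = 386.71425 kcal
Via Green algae: 979100 × 0.1 × 0.17 × 0.12 = 1997.364 kcal
Total at Otter: 3211.11504 + 386.71425 + 1997.364 = 5595.19329 kcal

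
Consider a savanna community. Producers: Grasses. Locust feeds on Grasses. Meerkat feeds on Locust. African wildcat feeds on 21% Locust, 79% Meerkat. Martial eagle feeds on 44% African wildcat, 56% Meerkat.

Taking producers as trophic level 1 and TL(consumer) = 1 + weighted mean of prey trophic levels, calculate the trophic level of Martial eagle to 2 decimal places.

4.35

Locust: 1 + 1 = 2
Meerkat: 1 + 2 = 3
African wildcat: 1 + (0.21×2 + 0.79×3) = 3.79
Martial eagle: 1 + (0.44×3.79 + 0.56×3) = 4.3476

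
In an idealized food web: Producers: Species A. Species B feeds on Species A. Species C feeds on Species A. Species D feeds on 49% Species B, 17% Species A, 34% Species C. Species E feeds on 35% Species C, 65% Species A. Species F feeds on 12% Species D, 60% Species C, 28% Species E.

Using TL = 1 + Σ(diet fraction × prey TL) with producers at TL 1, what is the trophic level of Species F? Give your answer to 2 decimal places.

3.20

Species B: 1 + 1 = 2
Species C: 1 + 1 = 2
Species D: 1 + (0.49×2 + 0.17×1 + 0.34×2) = 2.83
Species E: 1 + (0.35×2 + 0.65×1) = 2.35
Species F: 1 + (0.12×2.83 + 0.6×2 + 0.28×2.35) = 3.1976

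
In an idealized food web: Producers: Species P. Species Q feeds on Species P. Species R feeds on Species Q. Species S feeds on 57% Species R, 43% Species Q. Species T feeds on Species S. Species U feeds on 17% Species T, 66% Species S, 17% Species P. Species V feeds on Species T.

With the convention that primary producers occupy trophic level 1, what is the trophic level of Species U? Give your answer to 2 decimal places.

Species Q: 1 + 1 = 2
Species R: 1 + 2 = 3
Species S: 1 + (0.57×3 + 0.43×2) = 3.57
Species T: 1 + 3.57 = 4.57
Species U: 1 + (0.17×4.57 + 0.66×3.57 + 0.17×1) = 4.3031
Species V: 1 + 4.57 = 5.57

4.30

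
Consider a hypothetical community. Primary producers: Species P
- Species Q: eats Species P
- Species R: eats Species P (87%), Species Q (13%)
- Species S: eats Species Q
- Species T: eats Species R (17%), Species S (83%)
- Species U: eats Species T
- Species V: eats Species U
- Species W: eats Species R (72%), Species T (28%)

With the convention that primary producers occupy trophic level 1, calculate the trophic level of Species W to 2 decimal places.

3.61

Species Q: 1 + 1 = 2
Species R: 1 + (0.87×1 + 0.13×2) = 2.13
Species S: 1 + 2 = 3
Species T: 1 + (0.17×2.13 + 0.83×3) = 3.8521
Species U: 1 + 3.8521 = 4.8521
Species V: 1 + 4.8521 = 5.8521
Species W: 1 + (0.72×2.13 + 0.28×3.8521) = 3.612188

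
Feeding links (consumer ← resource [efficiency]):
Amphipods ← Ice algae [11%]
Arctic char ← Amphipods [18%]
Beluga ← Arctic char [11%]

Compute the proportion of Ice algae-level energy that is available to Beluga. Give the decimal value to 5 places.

Product of link efficiencies: 0.11 × 0.18 × 0.11 = 0.002178

0.00218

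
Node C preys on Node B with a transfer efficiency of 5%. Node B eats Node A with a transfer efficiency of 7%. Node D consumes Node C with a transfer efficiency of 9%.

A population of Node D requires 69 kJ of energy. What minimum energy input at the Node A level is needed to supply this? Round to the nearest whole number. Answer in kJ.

Cumulative transfer efficiency: 0.07 × 0.05 × 0.09 = 0.000315
Node A energy = 69 / 0.000315 = 219048 kJ

219048 kJ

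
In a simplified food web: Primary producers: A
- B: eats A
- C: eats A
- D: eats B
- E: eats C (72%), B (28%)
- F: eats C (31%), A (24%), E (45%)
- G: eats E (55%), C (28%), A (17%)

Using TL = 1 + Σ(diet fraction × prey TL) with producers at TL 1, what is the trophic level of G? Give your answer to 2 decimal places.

B: 1 + 1 = 2
C: 1 + 1 = 2
D: 1 + 2 = 3
E: 1 + (0.72×2 + 0.28×2) = 3
F: 1 + (0.31×2 + 0.24×1 + 0.45×3) = 3.21
G: 1 + (0.55×3 + 0.28×2 + 0.17×1) = 3.38

3.38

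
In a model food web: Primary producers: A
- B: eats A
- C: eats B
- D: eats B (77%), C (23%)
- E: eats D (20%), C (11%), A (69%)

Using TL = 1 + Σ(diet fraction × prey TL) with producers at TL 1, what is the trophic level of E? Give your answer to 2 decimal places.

2.67

B: 1 + 1 = 2
C: 1 + 2 = 3
D: 1 + (0.77×2 + 0.23×3) = 3.23
E: 1 + (0.2×3.23 + 0.11×3 + 0.69×1) = 2.666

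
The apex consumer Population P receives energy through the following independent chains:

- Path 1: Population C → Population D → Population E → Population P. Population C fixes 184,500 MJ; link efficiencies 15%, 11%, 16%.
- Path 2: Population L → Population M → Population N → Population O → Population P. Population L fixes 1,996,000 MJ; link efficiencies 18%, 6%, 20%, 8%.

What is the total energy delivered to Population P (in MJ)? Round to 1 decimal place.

Path 1: 184500 × 0.15 × 0.11 × 0.16 = 487.08 MJ
Path 2: 1996000 × 0.18 × 0.06 × 0.2 × 0.08 = 344.9088 MJ
Total at Population P: 487.08 + 344.9088 = 831.9888 MJ

832.0 MJ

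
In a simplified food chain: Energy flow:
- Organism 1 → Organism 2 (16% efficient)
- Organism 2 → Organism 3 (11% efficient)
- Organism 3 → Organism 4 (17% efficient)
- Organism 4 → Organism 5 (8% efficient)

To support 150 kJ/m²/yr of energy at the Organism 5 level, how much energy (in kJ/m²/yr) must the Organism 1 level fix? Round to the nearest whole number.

626671 kJ/m²/yr

Cumulative transfer efficiency: 0.16 × 0.11 × 0.17 × 0.08 = 0.00023936
Organism 1 energy = 150 / 0.00023936 = 626671 kJ/m²/yr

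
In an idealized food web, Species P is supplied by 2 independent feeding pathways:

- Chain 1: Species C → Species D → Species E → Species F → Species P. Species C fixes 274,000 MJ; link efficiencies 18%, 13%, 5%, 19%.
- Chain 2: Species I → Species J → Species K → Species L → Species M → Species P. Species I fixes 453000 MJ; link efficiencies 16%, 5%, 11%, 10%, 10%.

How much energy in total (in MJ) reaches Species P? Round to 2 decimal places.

64.90 MJ

Chain 1: 274000 × 0.18 × 0.13 × 0.05 × 0.19 = 60.9102 MJ
Chain 2: 453000 × 0.16 × 0.05 × 0.11 × 0.1 × 0.1 = 3.9864 MJ
Total at Species P: 60.9102 + 3.9864 = 64.8966 MJ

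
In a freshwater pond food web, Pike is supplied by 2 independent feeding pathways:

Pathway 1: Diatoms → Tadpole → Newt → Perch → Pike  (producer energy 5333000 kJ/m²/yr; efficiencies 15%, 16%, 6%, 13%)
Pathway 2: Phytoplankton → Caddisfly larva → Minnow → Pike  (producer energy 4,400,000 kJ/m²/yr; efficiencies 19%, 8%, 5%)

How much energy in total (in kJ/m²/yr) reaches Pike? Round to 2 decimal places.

4342.34 kJ/m²/yr

Pathway 1: 5333000 × 0.15 × 0.16 × 0.06 × 0.13 = 998.3376 kJ/m²/yr
Pathway 2: 4400000 × 0.19 × 0.08 × 0.05 = 3344 kJ/m²/yr
Total at Pike: 998.3376 + 3344 = 4342.3376 kJ/m²/yr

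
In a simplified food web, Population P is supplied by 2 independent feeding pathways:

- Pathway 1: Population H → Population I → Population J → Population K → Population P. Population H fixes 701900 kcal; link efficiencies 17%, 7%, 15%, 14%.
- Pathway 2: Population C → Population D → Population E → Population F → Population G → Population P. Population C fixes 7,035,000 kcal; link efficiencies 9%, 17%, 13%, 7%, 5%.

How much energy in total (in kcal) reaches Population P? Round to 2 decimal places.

Pathway 1: 701900 × 0.17 × 0.07 × 0.15 × 0.14 = 175.40481 kcal
Pathway 2: 7035000 × 0.09 × 0.17 × 0.13 × 0.07 × 0.05 = 48.9741525 kcal
Total at Population P: 175.40481 + 48.9741525 = 224.3789625 kcal

224.38 kcal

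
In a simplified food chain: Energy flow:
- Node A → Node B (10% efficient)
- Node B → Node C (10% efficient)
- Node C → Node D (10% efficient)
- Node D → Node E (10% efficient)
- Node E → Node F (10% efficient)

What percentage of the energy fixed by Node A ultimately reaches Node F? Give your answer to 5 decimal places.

Product of link efficiencies: 0.1 × 0.1 × 0.1 × 0.1 × 0.1 = 0.00001
As a percentage: 0.00001 × 100 = 0.00100%

0.00100%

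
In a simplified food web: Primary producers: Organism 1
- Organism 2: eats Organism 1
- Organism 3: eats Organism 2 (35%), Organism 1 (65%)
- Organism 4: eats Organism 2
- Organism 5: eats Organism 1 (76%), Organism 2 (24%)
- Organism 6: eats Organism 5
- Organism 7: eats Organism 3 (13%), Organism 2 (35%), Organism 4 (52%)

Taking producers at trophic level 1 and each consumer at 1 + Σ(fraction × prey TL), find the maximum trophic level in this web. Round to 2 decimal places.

3.57

Organism 2: 1 + 1 = 2
Organism 3: 1 + (0.35×2 + 0.65×1) = 2.35
Organism 4: 1 + 2 = 3
Organism 5: 1 + (0.76×1 + 0.24×2) = 2.24
Organism 6: 1 + 2.24 = 3.24
Organism 7: 1 + (0.13×2.35 + 0.35×2 + 0.52×3) = 3.5655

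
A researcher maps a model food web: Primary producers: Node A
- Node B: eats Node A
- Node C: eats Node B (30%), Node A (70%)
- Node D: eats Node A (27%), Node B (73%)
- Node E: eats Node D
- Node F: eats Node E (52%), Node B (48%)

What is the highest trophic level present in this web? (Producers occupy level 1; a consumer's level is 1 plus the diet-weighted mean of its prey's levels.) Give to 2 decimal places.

3.90

Node B: 1 + 1 = 2
Node C: 1 + (0.3×2 + 0.7×1) = 2.3
Node D: 1 + (0.27×1 + 0.73×2) = 2.73
Node E: 1 + 2.73 = 3.73
Node F: 1 + (0.52×3.73 + 0.48×2) = 3.8996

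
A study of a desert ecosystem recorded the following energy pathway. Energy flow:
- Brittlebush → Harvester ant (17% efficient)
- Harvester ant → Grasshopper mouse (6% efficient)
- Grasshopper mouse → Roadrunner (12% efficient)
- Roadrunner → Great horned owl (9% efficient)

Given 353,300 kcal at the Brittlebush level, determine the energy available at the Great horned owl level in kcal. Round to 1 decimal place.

Harvester ant: 353300 × 0.17 = 60061 kcal
Grasshopper mouse: 60061 × 0.06 = 3603.66 kcal
Roadrunner: 3603.66 × 0.12 = 432.4392 kcal
Great horned owl: 432.4392 × 0.09 = 38.919528 kcal

38.9 kcal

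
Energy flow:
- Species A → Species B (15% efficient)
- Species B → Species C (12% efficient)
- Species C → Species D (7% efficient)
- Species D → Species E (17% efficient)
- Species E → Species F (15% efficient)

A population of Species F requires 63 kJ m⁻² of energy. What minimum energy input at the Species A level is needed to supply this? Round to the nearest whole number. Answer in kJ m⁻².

1960784 kJ m⁻²

Cumulative transfer efficiency: 0.15 × 0.12 × 0.07 × 0.17 × 0.15 = 0.00003213
Species A energy = 63 / 0.00003213 = 1960784 kJ m⁻²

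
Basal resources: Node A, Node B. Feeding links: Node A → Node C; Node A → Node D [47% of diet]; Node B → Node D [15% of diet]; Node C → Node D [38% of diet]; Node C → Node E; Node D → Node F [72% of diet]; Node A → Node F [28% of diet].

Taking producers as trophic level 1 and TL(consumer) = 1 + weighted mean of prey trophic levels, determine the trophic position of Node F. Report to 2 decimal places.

Node C: 1 + 1 = 2
Node D: 1 + (0.47×1 + 0.15×1 + 0.38×2) = 2.38
Node E: 1 + 2 = 3
Node F: 1 + (0.72×2.38 + 0.28×1) = 2.9936

2.99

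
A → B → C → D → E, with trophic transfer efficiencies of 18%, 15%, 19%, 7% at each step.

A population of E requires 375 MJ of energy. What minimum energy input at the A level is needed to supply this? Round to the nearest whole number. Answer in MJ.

1044277 MJ

Cumulative transfer efficiency: 0.18 × 0.15 × 0.19 × 0.07 = 0.0003591
A energy = 375 / 0.0003591 = 1044277 MJ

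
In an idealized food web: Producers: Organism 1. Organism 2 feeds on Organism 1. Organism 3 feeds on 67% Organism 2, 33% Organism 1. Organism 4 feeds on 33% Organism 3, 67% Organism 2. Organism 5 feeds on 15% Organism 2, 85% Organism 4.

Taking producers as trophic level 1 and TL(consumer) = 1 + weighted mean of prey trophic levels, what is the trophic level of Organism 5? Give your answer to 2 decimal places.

Organism 2: 1 + 1 = 2
Organism 3: 1 + (0.67×2 + 0.33×1) = 2.67
Organism 4: 1 + (0.33×2.67 + 0.67×2) = 3.2211
Organism 5: 1 + (0.15×2 + 0.85×3.2211) = 4.037935

4.04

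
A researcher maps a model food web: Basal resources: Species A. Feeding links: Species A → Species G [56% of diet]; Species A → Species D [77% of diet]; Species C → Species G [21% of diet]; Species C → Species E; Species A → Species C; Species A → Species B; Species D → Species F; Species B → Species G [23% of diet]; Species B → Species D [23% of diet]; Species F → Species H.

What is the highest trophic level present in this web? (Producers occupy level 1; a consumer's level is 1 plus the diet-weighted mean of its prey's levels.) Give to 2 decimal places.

4.23

Species B: 1 + 1 = 2
Species C: 1 + 1 = 2
Species D: 1 + (0.23×2 + 0.77×1) = 2.23
Species E: 1 + 2 = 3
Species F: 1 + 2.23 = 3.23
Species G: 1 + (0.56×1 + 0.21×2 + 0.23×2) = 2.44
Species H: 1 + 3.23 = 4.23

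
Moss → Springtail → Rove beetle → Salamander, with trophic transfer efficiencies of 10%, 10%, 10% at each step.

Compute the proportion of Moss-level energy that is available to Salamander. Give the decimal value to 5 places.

0.00100

Product of link efficiencies: 0.1 × 0.1 × 0.1 = 0.001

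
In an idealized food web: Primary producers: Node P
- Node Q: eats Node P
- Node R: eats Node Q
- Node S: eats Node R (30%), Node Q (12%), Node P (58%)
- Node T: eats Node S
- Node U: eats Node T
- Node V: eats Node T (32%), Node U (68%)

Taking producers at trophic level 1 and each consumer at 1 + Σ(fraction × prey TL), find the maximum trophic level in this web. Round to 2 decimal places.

Node Q: 1 + 1 = 2
Node R: 1 + 2 = 3
Node S: 1 + (0.3×3 + 0.12×2 + 0.58×1) = 2.72
Node T: 1 + 2.72 = 3.72
Node U: 1 + 3.72 = 4.72
Node V: 1 + (0.32×3.72 + 0.68×4.72) = 5.4

5.40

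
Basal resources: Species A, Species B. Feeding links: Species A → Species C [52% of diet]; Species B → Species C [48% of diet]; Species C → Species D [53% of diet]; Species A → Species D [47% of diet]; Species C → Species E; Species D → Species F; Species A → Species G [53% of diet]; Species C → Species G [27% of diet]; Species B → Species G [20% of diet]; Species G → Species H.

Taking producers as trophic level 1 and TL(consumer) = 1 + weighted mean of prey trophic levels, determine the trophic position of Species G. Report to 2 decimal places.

2.27

Species C: 1 + (0.52×1 + 0.48×1) = 2
Species D: 1 + (0.53×2 + 0.47×1) = 2.53
Species E: 1 + 2 = 3
Species F: 1 + 2.53 = 3.53
Species G: 1 + (0.53×1 + 0.27×2 + 0.2×1) = 2.27
Species H: 1 + 2.27 = 3.27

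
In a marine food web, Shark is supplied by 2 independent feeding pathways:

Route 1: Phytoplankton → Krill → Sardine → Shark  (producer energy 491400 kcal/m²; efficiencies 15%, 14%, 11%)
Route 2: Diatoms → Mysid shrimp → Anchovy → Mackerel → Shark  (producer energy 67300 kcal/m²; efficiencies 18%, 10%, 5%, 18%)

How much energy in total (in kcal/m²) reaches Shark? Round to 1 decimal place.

Route 1: 491400 × 0.15 × 0.14 × 0.11 = 1135.134 kcal/m²
Route 2: 67300 × 0.18 × 0.1 × 0.05 × 0.18 = 10.9026 kcal/m²
Total at Shark: 1135.134 + 10.9026 = 1146.0366 kcal/m²

1146.0 kcal/m²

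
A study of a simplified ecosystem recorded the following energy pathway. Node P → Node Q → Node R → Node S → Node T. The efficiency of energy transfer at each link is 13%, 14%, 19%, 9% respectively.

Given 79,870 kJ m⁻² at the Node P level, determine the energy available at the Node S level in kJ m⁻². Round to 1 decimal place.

276.2 kJ m⁻²

Node Q: 79870 × 0.13 = 10383.1 kJ m⁻²
Node R: 10383.1 × 0.14 = 1453.634 kJ m⁻²
Node S: 1453.634 × 0.19 = 276.19046 kJ m⁻²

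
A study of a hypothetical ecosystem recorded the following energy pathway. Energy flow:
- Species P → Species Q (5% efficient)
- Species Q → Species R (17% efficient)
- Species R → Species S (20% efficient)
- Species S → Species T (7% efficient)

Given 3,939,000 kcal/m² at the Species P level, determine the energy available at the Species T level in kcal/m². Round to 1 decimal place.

468.7 kcal/m²

Species Q: 3939000 × 0.05 = 196950 kcal/m²
Species R: 196950 × 0.17 = 33481.5 kcal/m²
Species S: 33481.5 × 0.2 = 6696.3 kcal/m²
Species T: 6696.3 × 0.07 = 468.741 kcal/m²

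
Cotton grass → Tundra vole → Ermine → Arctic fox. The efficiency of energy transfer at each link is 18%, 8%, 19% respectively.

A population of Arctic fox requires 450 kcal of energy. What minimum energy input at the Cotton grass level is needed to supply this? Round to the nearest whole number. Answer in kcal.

Cumulative transfer efficiency: 0.18 × 0.08 × 0.19 = 0.002736
Cotton grass energy = 450 / 0.002736 = 164474 kcal

164474 kcal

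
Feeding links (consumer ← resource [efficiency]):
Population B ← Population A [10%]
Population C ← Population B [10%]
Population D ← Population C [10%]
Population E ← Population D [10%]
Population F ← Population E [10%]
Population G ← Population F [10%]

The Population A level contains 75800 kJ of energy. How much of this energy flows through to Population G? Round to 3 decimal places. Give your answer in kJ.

0.076 kJ

Population B: 75800 × 0.1 = 7580 kJ
Population C: 7580 × 0.1 = 758 kJ
Population D: 758 × 0.1 = 75.8 kJ
Population E: 75.8 × 0.1 = 7.58 kJ
Population F: 7.58 × 0.1 = 0.758 kJ
Population G: 0.758 × 0.1 = 0.0758 kJ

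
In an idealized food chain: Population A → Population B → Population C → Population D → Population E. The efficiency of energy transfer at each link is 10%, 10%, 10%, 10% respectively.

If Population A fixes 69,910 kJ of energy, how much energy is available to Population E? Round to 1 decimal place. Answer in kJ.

Population B: 69910 × 0.1 = 6991 kJ
Population C: 6991 × 0.1 = 699.1 kJ
Population D: 699.1 × 0.1 = 69.91 kJ
Population E: 69.91 × 0.1 = 6.991 kJ

7.0 kJ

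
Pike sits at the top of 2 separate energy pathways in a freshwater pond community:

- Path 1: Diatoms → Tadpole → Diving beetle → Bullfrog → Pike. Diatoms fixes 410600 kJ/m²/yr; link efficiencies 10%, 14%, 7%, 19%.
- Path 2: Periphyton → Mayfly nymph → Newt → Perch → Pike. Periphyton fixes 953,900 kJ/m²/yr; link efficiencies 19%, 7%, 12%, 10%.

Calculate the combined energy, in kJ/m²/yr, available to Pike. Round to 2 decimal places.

Path 1: 410600 × 0.1 × 0.14 × 0.07 × 0.19 = 76.45372 kJ/m²/yr
Path 2: 953900 × 0.19 × 0.07 × 0.12 × 0.1 = 152.24244 kJ/m²/yr
Total at Pike: 76.45372 + 152.24244 = 228.69616 kJ/m²/yr

228.70 kJ/m²/yr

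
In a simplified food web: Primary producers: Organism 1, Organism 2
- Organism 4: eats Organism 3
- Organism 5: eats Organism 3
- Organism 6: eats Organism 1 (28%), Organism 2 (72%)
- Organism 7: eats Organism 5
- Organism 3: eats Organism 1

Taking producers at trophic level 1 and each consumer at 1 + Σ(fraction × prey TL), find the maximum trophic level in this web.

4

Organism 3: 1 + 1 = 2
Organism 4: 1 + 2 = 3
Organism 5: 1 + 2 = 3
Organism 6: 1 + (0.28×1 + 0.72×1) = 2
Organism 7: 1 + 3 = 4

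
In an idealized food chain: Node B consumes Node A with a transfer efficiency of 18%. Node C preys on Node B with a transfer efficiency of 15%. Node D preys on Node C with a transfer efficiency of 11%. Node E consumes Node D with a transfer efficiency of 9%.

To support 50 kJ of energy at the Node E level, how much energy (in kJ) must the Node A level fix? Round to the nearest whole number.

Cumulative transfer efficiency: 0.18 × 0.15 × 0.11 × 0.09 = 0.0002673
Node A energy = 50 / 0.0002673 = 187056 kJ

187056 kJ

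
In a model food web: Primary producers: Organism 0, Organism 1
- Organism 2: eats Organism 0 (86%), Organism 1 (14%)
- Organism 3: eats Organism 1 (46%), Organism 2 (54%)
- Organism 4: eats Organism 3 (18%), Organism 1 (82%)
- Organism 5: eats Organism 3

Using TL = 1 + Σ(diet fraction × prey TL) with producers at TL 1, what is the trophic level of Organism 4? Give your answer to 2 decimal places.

Organism 2: 1 + (0.86×1 + 0.14×1) = 2
Organism 3: 1 + (0.46×1 + 0.54×2) = 2.54
Organism 4: 1 + (0.18×2.54 + 0.82×1) = 2.2772
Organism 5: 1 + 2.54 = 3.54

2.28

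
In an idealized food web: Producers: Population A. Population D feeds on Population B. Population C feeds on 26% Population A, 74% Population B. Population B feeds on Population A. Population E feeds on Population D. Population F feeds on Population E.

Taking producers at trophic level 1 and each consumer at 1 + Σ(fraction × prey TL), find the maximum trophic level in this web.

5

Population B: 1 + 1 = 2
Population C: 1 + (0.26×1 + 0.74×2) = 2.74
Population D: 1 + 2 = 3
Population E: 1 + 3 = 4
Population F: 1 + 4 = 5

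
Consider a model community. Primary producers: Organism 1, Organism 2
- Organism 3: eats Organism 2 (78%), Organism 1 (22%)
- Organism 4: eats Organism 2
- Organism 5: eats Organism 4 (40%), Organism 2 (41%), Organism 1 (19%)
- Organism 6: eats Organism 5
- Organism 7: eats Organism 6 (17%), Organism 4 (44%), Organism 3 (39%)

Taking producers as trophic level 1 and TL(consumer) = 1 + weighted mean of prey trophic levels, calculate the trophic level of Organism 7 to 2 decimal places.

3.24

Organism 3: 1 + (0.78×1 + 0.22×1) = 2
Organism 4: 1 + 1 = 2
Organism 5: 1 + (0.4×2 + 0.41×1 + 0.19×1) = 2.4
Organism 6: 1 + 2.4 = 3.4
Organism 7: 1 + (0.17×3.4 + 0.44×2 + 0.39×2) = 3.238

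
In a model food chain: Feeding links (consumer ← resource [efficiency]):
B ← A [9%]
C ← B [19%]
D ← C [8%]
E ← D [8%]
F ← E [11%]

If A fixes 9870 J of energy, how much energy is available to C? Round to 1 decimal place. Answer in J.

168.8 J

B: 9870 × 0.09 = 888.3 J
C: 888.3 × 0.19 = 168.777 J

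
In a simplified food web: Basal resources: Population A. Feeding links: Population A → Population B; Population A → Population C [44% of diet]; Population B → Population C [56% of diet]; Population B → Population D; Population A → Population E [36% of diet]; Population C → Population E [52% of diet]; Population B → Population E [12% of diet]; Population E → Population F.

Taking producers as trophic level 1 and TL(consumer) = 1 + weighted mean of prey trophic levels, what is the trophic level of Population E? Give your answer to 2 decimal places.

Population B: 1 + 1 = 2
Population C: 1 + (0.44×1 + 0.56×2) = 2.56
Population D: 1 + 2 = 3
Population E: 1 + (0.36×1 + 0.52×2.56 + 0.12×2) = 2.9312
Population F: 1 + 2.9312 = 3.9312

2.93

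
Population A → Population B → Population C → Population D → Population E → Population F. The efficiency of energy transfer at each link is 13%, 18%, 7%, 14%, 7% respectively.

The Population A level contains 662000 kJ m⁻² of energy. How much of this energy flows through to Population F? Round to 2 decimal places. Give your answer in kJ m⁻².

10.63 kJ m⁻²

Population B: 662000 × 0.13 = 86060 kJ m⁻²
Population C: 86060 × 0.18 = 15490.8 kJ m⁻²
Population D: 15490.8 × 0.07 = 1084.356 kJ m⁻²
Population E: 1084.356 × 0.14 = 151.80984 kJ m⁻²
Population F: 151.80984 × 0.07 = 10.6266888 kJ m⁻²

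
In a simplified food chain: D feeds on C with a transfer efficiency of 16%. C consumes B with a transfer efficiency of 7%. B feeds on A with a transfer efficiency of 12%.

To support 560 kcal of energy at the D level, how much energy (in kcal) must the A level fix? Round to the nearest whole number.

Cumulative transfer efficiency: 0.12 × 0.07 × 0.16 = 0.001344
A energy = 560 / 0.001344 = 416667 kcal

416667 kcal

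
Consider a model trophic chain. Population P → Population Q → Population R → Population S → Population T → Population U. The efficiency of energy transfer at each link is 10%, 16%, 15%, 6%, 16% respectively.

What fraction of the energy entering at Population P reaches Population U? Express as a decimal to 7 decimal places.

0.0000230

Product of link efficiencies: 0.1 × 0.16 × 0.15 × 0.06 × 0.16 = 0.00002304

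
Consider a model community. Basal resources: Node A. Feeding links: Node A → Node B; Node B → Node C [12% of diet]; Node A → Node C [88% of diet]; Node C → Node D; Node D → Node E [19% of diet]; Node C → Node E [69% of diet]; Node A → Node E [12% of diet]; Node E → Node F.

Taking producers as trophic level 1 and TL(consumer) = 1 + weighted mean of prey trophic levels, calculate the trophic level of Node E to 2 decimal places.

3.18

Node B: 1 + 1 = 2
Node C: 1 + (0.12×2 + 0.88×1) = 2.12
Node D: 1 + 2.12 = 3.12
Node E: 1 + (0.19×3.12 + 0.69×2.12 + 0.12×1) = 3.1756
Node F: 1 + 3.1756 = 4.1756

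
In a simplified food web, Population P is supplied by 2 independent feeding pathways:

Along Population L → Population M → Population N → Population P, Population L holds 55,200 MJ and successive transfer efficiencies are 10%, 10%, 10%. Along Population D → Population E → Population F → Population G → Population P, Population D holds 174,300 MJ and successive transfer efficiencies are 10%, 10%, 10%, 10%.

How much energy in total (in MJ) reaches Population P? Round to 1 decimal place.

72.6 MJ

Via Population L: 55200 × 0.1 × 0.1 × 0.1 = 55.2 MJ
Via Population D: 174300 × 0.1 × 0.1 × 0.1 × 0.1 = 17.43 MJ
Total at Population P: 55.2 + 17.43 = 72.63 MJ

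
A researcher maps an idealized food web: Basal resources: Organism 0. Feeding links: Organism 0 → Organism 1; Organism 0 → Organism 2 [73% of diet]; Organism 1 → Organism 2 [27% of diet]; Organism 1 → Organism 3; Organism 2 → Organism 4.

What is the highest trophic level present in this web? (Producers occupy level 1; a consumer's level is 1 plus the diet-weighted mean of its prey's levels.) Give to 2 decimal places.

3.27

Organism 1: 1 + 1 = 2
Organism 2: 1 + (0.73×1 + 0.27×2) = 2.27
Organism 3: 1 + 2 = 3
Organism 4: 1 + 2.27 = 3.27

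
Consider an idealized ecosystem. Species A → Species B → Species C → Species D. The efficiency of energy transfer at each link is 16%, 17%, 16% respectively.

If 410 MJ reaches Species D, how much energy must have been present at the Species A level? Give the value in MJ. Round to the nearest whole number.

94210 MJ

Cumulative transfer efficiency: 0.16 × 0.17 × 0.16 = 0.004352
Species A energy = 410 / 0.004352 = 94210 MJ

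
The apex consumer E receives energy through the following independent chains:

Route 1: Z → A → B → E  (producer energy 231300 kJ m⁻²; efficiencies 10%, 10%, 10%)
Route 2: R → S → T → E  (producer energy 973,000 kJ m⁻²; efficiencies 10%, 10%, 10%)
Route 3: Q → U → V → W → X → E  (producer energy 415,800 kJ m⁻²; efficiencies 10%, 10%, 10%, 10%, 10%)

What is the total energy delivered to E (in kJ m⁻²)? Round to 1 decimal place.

1208.5 kJ m⁻²

Route 1: 231300 × 0.1 × 0.1 × 0.1 = 231.3 kJ m⁻²
Route 2: 973000 × 0.1 × 0.1 × 0.1 = 973 kJ m⁻²
Route 3: 415800 × 0.1 × 0.1 × 0.1 × 0.1 × 0.1 = 4.158 kJ m⁻²
Total at E: 231.3 + 973 + 4.158 = 1208.458 kJ m⁻²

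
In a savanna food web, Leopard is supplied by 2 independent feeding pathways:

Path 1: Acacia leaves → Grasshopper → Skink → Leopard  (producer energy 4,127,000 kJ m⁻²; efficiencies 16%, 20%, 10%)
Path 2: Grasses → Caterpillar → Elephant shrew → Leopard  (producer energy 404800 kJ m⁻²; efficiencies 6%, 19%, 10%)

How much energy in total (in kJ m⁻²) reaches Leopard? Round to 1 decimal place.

13667.9 kJ m⁻²

Path 1: 4127000 × 0.16 × 0.2 × 0.1 = 13206.4 kJ m⁻²
Path 2: 404800 × 0.06 × 0.19 × 0.1 = 461.472 kJ m⁻²
Total at Leopard: 13206.4 + 461.472 = 13667.872 kJ m⁻²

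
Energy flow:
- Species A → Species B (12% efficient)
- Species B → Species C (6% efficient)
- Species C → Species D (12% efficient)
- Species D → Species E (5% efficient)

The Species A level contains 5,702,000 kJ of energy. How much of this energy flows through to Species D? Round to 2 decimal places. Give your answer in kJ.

4926.53 kJ

Species B: 5702000 × 0.12 = 684240 kJ
Species C: 684240 × 0.06 = 41054.4 kJ
Species D: 41054.4 × 0.12 = 4926.528 kJ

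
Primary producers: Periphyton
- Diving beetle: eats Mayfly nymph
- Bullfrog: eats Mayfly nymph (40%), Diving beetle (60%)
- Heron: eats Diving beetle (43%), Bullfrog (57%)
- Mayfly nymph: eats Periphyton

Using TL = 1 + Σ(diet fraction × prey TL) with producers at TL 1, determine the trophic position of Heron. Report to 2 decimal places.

4.34

Mayfly nymph: 1 + 1 = 2
Diving beetle: 1 + 2 = 3
Bullfrog: 1 + (0.4×2 + 0.6×3) = 3.6
Heron: 1 + (0.43×3 + 0.57×3.6) = 4.342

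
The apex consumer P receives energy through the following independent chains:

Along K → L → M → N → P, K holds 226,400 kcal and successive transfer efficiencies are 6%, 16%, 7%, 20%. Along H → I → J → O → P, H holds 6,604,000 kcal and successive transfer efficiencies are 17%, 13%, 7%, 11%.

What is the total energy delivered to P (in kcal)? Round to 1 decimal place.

Via K: 226400 × 0.06 × 0.16 × 0.07 × 0.2 = 30.42816 kcal
Via H: 6604000 × 0.17 × 0.13 × 0.07 × 0.11 = 1123.80268 kcal
Total at P: 30.42816 + 1123.80268 = 1154.23084 kcal

1154.2 kcal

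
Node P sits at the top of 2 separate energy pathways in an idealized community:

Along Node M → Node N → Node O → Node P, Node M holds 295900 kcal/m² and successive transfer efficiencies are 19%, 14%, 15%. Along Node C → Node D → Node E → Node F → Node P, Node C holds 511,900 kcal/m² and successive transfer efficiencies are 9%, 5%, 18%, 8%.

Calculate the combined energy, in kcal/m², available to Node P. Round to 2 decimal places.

1213.81 kcal/m²

Via Node M: 295900 × 0.19 × 0.14 × 0.15 = 1180.641 kcal/m²
Via Node C: 511900 × 0.09 × 0.05 × 0.18 × 0.08 = 33.17112 kcal/m²
Total at Node P: 1180.641 + 33.17112 = 1213.81212 kcal/m²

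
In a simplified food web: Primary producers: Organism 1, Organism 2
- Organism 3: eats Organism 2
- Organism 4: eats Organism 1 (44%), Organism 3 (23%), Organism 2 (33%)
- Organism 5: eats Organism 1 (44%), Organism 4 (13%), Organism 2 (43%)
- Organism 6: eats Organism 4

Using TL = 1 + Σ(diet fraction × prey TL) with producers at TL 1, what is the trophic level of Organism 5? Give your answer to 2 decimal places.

2.16

Organism 3: 1 + 1 = 2
Organism 4: 1 + (0.44×1 + 0.23×2 + 0.33×1) = 2.23
Organism 5: 1 + (0.44×1 + 0.13×2.23 + 0.43×1) = 2.1599
Organism 6: 1 + 2.23 = 3.23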